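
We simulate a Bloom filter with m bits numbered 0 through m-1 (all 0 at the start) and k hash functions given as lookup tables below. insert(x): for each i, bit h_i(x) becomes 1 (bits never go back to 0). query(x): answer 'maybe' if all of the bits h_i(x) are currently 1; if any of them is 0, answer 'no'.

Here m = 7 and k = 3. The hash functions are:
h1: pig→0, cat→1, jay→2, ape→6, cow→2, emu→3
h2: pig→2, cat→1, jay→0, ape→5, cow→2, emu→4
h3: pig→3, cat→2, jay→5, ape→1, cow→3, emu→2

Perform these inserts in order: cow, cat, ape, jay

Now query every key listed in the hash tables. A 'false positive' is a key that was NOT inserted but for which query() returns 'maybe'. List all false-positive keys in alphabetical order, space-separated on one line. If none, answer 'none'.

Answer: pig

Derivation:
Start: bits=0000000
After insert 'cow': sets bits 2 3 -> bits=0011000
After insert 'cat': sets bits 1 2 -> bits=0111000
After insert 'ape': sets bits 1 5 6 -> bits=0111011
After insert 'jay': sets bits 0 2 5 -> bits=1111011
Not inserted: emu pig — query each against bits=1111011:
query emu: checks bit2=1, bit3=1, bit4=0 (has a 0) -> no => not a false positive
query pig: checks bit0=1, bit2=1, bit3=1 (all 1) -> maybe => FALSE POSITIVE
False positives (alphabetical): pig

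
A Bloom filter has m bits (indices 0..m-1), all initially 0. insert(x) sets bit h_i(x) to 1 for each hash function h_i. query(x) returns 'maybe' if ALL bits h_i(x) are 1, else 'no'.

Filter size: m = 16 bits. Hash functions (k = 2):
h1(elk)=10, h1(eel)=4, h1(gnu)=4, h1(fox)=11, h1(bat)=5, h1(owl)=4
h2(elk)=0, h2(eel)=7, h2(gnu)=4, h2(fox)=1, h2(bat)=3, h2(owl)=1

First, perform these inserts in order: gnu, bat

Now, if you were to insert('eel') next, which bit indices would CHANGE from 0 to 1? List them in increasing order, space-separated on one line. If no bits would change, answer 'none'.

Answer: 7

Derivation:
Start: bits=0000000000000000
After insert 'gnu': sets bits 4 -> bits=0000100000000000
After insert 'bat': sets bits 3 5 -> bits=0001110000000000
insert 'eel' would touch bits 4 7; currently bit4=1, bit7=0
Bits that are 0 among those (would change 0->1): 7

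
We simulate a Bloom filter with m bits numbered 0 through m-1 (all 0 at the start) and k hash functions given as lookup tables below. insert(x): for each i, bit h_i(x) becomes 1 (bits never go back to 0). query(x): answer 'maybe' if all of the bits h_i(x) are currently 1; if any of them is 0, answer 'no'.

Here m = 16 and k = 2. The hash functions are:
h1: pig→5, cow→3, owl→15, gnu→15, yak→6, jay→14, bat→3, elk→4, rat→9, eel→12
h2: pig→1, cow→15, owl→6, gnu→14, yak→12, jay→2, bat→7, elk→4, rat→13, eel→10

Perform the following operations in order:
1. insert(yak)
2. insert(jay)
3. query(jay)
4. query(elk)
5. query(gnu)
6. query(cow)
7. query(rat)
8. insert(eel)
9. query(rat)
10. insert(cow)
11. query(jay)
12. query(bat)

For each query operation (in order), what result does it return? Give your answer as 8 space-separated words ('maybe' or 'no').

Start: bits=0000000000000000
Op 1: insert yak -> sets bits 6 12 -> bits=0000001000001000
Op 2: insert jay -> sets bits 2 14 -> bits=0010001000001010
Op 3: query jay -> checks bit2=1, bit14=1 (all 1) -> maybe
Op 4: query elk -> checks bit4=0 (has a 0) -> no
Op 5: query gnu -> checks bit14=1, bit15=0 (has a 0) -> no
Op 6: query cow -> checks bit3=0, bit15=0 (has a 0) -> no
Op 7: query rat -> checks bit9=0, bit13=0 (has a 0) -> no
Op 8: insert eel -> sets bits 10 12 -> bits=0010001000101010
Op 9: query rat -> checks bit9=0, bit13=0 (has a 0) -> no
Op 10: insert cow -> sets bits 3 15 -> bits=0011001000101011
Op 11: query jay -> checks bit2=1, bit14=1 (all 1) -> maybe
Op 12: query bat -> checks bit3=1, bit7=0 (has a 0) -> no
Query results in order: maybe no no no no no maybe no

Answer: maybe no no no no no maybe no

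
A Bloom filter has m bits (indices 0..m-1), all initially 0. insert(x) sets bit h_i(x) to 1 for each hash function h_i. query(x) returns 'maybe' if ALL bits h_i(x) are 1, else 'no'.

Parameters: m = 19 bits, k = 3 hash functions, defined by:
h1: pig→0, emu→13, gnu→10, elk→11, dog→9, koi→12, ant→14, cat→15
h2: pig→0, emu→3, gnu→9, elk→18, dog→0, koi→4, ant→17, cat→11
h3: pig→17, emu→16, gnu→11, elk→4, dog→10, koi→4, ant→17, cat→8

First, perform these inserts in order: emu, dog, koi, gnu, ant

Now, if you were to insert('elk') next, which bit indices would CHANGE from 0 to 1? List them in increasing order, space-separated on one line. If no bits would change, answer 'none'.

Answer: 18

Derivation:
Start: bits=0000000000000000000
After insert 'emu': sets bits 3 13 16 -> bits=0001000000000100100
After insert 'dog': sets bits 0 9 10 -> bits=1001000001100100100
After insert 'koi': sets bits 4 12 -> bits=1001100001101100100
After insert 'gnu': sets bits 9 10 11 -> bits=1001100001111100100
After insert 'ant': sets bits 14 17 -> bits=1001100001111110110
insert 'elk' would touch bits 4 11 18; currently bit4=1, bit11=1, bit18=0
Bits that are 0 among those (would change 0->1): 18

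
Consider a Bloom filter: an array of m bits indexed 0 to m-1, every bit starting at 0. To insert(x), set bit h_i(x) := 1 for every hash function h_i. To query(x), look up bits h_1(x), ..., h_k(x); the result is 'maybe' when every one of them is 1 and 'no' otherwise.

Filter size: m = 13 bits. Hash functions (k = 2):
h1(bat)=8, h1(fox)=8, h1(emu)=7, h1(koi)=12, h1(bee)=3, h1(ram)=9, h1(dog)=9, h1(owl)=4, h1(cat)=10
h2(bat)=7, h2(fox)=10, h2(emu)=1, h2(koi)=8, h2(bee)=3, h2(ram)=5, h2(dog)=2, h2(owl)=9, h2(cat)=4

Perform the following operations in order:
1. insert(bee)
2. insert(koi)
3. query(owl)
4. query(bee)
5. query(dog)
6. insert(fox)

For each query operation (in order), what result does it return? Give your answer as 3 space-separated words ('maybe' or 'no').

Answer: no maybe no

Derivation:
Start: bits=0000000000000
Op 1: insert bee -> sets bits 3 -> bits=0001000000000
Op 2: insert koi -> sets bits 8 12 -> bits=0001000010001
Op 3: query owl -> checks bit4=0, bit9=0 (has a 0) -> no
Op 4: query bee -> checks bit3=1 (all 1) -> maybe
Op 5: query dog -> checks bit2=0, bit9=0 (has a 0) -> no
Op 6: insert fox -> sets bits 8 10 -> bits=0001000010101
Query results in order: no maybe no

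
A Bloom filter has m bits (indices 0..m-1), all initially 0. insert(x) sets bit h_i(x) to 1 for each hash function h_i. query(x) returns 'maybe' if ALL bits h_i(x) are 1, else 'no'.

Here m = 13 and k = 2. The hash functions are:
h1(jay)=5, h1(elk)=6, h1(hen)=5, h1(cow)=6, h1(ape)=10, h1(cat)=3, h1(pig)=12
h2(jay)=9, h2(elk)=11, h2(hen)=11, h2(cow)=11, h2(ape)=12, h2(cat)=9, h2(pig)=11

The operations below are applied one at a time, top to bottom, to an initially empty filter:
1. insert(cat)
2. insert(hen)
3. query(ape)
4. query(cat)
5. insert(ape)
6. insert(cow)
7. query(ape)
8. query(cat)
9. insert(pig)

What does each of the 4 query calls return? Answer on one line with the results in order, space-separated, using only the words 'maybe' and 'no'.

Answer: no maybe maybe maybe

Derivation:
Start: bits=0000000000000
Op 1: insert cat -> sets bits 3 9 -> bits=0001000001000
Op 2: insert hen -> sets bits 5 11 -> bits=0001010001010
Op 3: query ape -> checks bit10=0, bit12=0 (has a 0) -> no
Op 4: query cat -> checks bit3=1, bit9=1 (all 1) -> maybe
Op 5: insert ape -> sets bits 10 12 -> bits=0001010001111
Op 6: insert cow -> sets bits 6 11 -> bits=0001011001111
Op 7: query ape -> checks bit10=1, bit12=1 (all 1) -> maybe
Op 8: query cat -> checks bit3=1, bit9=1 (all 1) -> maybe
Op 9: insert pig -> sets bits 11 12 -> bits=0001011001111
Query results in order: no maybe maybe maybe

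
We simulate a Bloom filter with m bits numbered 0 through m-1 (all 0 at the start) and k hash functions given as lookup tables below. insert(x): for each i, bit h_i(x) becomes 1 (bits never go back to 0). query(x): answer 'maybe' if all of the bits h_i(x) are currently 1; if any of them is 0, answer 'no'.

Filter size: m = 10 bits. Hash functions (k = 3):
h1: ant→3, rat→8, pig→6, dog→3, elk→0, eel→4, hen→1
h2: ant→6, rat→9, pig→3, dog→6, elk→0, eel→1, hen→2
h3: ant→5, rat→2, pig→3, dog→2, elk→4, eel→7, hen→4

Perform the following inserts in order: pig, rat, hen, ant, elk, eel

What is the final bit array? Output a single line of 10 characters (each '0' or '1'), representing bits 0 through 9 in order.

Start: bits=0000000000
After insert 'pig': sets bits 3 6 -> bits=0001001000
After insert 'rat': sets bits 2 8 9 -> bits=0011001011
After insert 'hen': sets bits 1 2 4 -> bits=0111101011
After insert 'ant': sets bits 3 5 6 -> bits=0111111011
After insert 'elk': sets bits 0 4 -> bits=1111111011
After insert 'eel': sets bits 1 4 7 -> bits=1111111111

Answer: 1111111111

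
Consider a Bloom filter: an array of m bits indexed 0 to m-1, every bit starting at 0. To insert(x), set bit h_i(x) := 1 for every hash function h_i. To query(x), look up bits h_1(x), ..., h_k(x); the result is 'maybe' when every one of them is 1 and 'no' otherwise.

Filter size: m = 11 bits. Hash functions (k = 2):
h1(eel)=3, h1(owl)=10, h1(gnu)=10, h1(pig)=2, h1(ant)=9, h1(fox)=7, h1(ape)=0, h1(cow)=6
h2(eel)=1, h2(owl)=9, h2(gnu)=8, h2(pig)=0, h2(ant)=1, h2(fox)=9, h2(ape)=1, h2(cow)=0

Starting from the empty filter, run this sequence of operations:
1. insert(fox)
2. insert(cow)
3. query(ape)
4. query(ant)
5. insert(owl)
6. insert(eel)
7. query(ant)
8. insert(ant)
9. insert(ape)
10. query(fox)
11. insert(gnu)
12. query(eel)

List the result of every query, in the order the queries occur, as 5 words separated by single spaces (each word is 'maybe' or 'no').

Start: bits=00000000000
Op 1: insert fox -> sets bits 7 9 -> bits=00000001010
Op 2: insert cow -> sets bits 0 6 -> bits=10000011010
Op 3: query ape -> checks bit0=1, bit1=0 (has a 0) -> no
Op 4: query ant -> checks bit1=0, bit9=1 (has a 0) -> no
Op 5: insert owl -> sets bits 9 10 -> bits=10000011011
Op 6: insert eel -> sets bits 1 3 -> bits=11010011011
Op 7: query ant -> checks bit1=1, bit9=1 (all 1) -> maybe
Op 8: insert ant -> sets bits 1 9 -> bits=11010011011
Op 9: insert ape -> sets bits 0 1 -> bits=11010011011
Op 10: query fox -> checks bit7=1, bit9=1 (all 1) -> maybe
Op 11: insert gnu -> sets bits 8 10 -> bits=11010011111
Op 12: query eel -> checks bit1=1, bit3=1 (all 1) -> maybe
Query results in order: no no maybe maybe maybe

Answer: no no maybe maybe maybe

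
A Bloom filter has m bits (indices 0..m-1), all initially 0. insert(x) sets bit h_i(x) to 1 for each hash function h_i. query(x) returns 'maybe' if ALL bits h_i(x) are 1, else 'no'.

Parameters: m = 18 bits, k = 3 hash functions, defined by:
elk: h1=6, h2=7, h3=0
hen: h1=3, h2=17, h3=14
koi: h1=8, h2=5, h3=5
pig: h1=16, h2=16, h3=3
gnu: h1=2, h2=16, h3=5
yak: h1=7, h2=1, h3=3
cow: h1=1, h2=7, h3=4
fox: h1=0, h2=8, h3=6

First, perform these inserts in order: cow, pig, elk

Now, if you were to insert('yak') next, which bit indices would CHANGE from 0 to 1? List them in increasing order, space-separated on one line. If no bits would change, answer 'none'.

Start: bits=000000000000000000
After insert 'cow': sets bits 1 4 7 -> bits=010010010000000000
After insert 'pig': sets bits 3 16 -> bits=010110010000000010
After insert 'elk': sets bits 0 6 7 -> bits=110110110000000010
insert 'yak' would touch bits 1 3 7; currently bit1=1, bit3=1, bit7=1
Bits that are 0 among those (would change 0->1): none

Answer: none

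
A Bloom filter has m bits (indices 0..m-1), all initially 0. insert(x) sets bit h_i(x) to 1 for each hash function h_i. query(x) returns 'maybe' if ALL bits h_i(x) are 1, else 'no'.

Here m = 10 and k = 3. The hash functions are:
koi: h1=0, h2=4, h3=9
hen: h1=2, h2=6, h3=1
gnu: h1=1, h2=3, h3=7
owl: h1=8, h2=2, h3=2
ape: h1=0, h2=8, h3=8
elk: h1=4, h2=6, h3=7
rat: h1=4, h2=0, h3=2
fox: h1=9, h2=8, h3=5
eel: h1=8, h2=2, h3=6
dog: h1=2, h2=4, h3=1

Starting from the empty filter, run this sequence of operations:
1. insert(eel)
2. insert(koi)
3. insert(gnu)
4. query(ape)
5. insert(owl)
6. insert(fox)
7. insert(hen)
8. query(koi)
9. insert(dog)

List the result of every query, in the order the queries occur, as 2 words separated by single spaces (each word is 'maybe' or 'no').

Answer: maybe maybe

Derivation:
Start: bits=0000000000
Op 1: insert eel -> sets bits 2 6 8 -> bits=0010001010
Op 2: insert koi -> sets bits 0 4 9 -> bits=1010101011
Op 3: insert gnu -> sets bits 1 3 7 -> bits=1111101111
Op 4: query ape -> checks bit0=1, bit8=1 (all 1) -> maybe
Op 5: insert owl -> sets bits 2 8 -> bits=1111101111
Op 6: insert fox -> sets bits 5 8 9 -> bits=1111111111
Op 7: insert hen -> sets bits 1 2 6 -> bits=1111111111
Op 8: query koi -> checks bit0=1, bit4=1, bit9=1 (all 1) -> maybe
Op 9: insert dog -> sets bits 1 2 4 -> bits=1111111111
Query results in order: maybe maybe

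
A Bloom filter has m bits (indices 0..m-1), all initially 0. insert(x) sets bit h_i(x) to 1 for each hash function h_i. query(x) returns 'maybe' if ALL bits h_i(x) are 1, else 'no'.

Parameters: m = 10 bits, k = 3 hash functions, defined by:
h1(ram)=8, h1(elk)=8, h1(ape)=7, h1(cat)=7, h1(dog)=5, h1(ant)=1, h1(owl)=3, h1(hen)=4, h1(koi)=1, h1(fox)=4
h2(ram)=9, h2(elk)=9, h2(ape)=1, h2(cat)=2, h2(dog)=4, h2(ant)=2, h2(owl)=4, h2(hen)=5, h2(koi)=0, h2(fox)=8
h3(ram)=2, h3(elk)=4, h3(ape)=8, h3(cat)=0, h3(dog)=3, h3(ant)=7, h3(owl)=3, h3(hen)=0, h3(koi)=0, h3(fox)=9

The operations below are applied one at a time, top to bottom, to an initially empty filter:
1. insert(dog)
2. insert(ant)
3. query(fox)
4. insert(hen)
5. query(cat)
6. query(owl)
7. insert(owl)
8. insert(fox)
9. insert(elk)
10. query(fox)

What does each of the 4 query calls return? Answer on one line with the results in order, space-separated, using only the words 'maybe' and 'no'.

Start: bits=0000000000
Op 1: insert dog -> sets bits 3 4 5 -> bits=0001110000
Op 2: insert ant -> sets bits 1 2 7 -> bits=0111110100
Op 3: query fox -> checks bit4=1, bit8=0, bit9=0 (has a 0) -> no
Op 4: insert hen -> sets bits 0 4 5 -> bits=1111110100
Op 5: query cat -> checks bit0=1, bit2=1, bit7=1 (all 1) -> maybe
Op 6: query owl -> checks bit3=1, bit4=1 (all 1) -> maybe
Op 7: insert owl -> sets bits 3 4 -> bits=1111110100
Op 8: insert fox -> sets bits 4 8 9 -> bits=1111110111
Op 9: insert elk -> sets bits 4 8 9 -> bits=1111110111
Op 10: query fox -> checks bit4=1, bit8=1, bit9=1 (all 1) -> maybe
Query results in order: no maybe maybe maybe

Answer: no maybe maybe maybe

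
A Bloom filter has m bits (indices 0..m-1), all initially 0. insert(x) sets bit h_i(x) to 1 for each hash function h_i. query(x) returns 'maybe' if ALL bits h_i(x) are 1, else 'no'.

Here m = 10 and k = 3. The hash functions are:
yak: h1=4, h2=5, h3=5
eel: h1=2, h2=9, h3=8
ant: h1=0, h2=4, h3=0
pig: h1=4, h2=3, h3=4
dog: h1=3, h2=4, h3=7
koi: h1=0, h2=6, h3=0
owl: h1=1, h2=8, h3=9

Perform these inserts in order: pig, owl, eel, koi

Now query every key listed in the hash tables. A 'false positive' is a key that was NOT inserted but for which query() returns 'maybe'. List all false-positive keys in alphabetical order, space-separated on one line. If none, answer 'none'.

Answer: ant

Derivation:
Start: bits=0000000000
After insert 'pig': sets bits 3 4 -> bits=0001100000
After insert 'owl': sets bits 1 8 9 -> bits=0101100011
After insert 'eel': sets bits 2 8 9 -> bits=0111100011
After insert 'koi': sets bits 0 6 -> bits=1111101011
Not inserted: ant dog yak — query each against bits=1111101011:
query ant: checks bit0=1, bit4=1 (all 1) -> maybe => FALSE POSITIVE
query dog: checks bit3=1, bit4=1, bit7=0 (has a 0) -> no => not a false positive
query yak: checks bit4=1, bit5=0 (has a 0) -> no => not a false positive
False positives (alphabetical): ant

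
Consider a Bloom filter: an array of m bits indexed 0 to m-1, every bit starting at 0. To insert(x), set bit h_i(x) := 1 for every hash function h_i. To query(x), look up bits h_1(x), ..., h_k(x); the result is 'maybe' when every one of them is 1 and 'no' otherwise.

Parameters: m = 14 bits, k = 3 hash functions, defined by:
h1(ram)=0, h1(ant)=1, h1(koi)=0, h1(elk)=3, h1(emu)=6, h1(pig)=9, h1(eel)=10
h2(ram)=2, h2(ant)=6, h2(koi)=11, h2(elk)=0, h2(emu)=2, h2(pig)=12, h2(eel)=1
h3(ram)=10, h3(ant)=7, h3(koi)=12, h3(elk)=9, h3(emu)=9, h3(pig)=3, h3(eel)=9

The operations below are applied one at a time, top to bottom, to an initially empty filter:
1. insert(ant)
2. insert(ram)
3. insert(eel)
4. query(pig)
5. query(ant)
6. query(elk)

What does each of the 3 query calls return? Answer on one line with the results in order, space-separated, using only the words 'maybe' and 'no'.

Start: bits=00000000000000
Op 1: insert ant -> sets bits 1 6 7 -> bits=01000011000000
Op 2: insert ram -> sets bits 0 2 10 -> bits=11100011001000
Op 3: insert eel -> sets bits 1 9 10 -> bits=11100011011000
Op 4: query pig -> checks bit3=0, bit9=1, bit12=0 (has a 0) -> no
Op 5: query ant -> checks bit1=1, bit6=1, bit7=1 (all 1) -> maybe
Op 6: query elk -> checks bit0=1, bit3=0, bit9=1 (has a 0) -> no
Query results in order: no maybe no

Answer: no maybe no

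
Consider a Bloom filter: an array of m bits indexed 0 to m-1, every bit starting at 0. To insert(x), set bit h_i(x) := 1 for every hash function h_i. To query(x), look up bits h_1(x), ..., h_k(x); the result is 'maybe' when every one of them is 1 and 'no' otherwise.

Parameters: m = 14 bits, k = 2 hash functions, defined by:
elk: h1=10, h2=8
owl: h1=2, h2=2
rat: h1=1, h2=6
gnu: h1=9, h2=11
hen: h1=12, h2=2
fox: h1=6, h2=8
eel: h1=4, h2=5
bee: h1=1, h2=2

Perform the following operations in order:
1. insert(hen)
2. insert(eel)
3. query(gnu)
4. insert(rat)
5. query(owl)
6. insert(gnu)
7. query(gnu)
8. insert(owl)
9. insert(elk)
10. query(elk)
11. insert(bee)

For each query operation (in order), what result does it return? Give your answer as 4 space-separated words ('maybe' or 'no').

Start: bits=00000000000000
Op 1: insert hen -> sets bits 2 12 -> bits=00100000000010
Op 2: insert eel -> sets bits 4 5 -> bits=00101100000010
Op 3: query gnu -> checks bit9=0, bit11=0 (has a 0) -> no
Op 4: insert rat -> sets bits 1 6 -> bits=01101110000010
Op 5: query owl -> checks bit2=1 (all 1) -> maybe
Op 6: insert gnu -> sets bits 9 11 -> bits=01101110010110
Op 7: query gnu -> checks bit9=1, bit11=1 (all 1) -> maybe
Op 8: insert owl -> sets bits 2 -> bits=01101110010110
Op 9: insert elk -> sets bits 8 10 -> bits=01101110111110
Op 10: query elk -> checks bit8=1, bit10=1 (all 1) -> maybe
Op 11: insert bee -> sets bits 1 2 -> bits=01101110111110
Query results in order: no maybe maybe maybe

Answer: no maybe maybe maybe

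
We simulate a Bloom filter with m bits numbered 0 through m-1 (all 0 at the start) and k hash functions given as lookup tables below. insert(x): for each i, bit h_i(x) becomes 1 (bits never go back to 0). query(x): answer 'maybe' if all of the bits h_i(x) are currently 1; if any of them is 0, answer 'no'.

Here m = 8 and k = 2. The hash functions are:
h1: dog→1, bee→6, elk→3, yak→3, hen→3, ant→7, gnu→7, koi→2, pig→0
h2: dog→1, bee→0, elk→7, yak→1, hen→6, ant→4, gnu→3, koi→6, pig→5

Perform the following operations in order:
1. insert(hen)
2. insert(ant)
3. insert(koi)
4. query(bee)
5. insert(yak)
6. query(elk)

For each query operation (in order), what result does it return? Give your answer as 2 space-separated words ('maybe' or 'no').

Answer: no maybe

Derivation:
Start: bits=00000000
Op 1: insert hen -> sets bits 3 6 -> bits=00010010
Op 2: insert ant -> sets bits 4 7 -> bits=00011011
Op 3: insert koi -> sets bits 2 6 -> bits=00111011
Op 4: query bee -> checks bit0=0, bit6=1 (has a 0) -> no
Op 5: insert yak -> sets bits 1 3 -> bits=01111011
Op 6: query elk -> checks bit3=1, bit7=1 (all 1) -> maybe
Query results in order: no maybe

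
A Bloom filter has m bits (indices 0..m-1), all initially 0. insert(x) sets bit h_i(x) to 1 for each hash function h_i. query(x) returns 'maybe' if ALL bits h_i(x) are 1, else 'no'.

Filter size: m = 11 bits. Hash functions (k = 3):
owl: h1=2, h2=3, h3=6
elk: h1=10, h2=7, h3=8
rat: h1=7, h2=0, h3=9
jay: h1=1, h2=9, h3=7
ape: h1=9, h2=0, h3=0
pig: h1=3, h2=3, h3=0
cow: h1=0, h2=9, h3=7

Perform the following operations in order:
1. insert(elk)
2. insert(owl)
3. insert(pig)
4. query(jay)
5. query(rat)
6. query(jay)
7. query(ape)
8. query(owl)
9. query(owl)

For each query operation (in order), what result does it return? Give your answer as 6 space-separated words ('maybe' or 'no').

Start: bits=00000000000
Op 1: insert elk -> sets bits 7 8 10 -> bits=00000001101
Op 2: insert owl -> sets bits 2 3 6 -> bits=00110011101
Op 3: insert pig -> sets bits 0 3 -> bits=10110011101
Op 4: query jay -> checks bit1=0, bit7=1, bit9=0 (has a 0) -> no
Op 5: query rat -> checks bit0=1, bit7=1, bit9=0 (has a 0) -> no
Op 6: query jay -> checks bit1=0, bit7=1, bit9=0 (has a 0) -> no
Op 7: query ape -> checks bit0=1, bit9=0 (has a 0) -> no
Op 8: query owl -> checks bit2=1, bit3=1, bit6=1 (all 1) -> maybe
Op 9: query owl -> checks bit2=1, bit3=1, bit6=1 (all 1) -> maybe
Query results in order: no no no no maybe maybe

Answer: no no no no maybe maybe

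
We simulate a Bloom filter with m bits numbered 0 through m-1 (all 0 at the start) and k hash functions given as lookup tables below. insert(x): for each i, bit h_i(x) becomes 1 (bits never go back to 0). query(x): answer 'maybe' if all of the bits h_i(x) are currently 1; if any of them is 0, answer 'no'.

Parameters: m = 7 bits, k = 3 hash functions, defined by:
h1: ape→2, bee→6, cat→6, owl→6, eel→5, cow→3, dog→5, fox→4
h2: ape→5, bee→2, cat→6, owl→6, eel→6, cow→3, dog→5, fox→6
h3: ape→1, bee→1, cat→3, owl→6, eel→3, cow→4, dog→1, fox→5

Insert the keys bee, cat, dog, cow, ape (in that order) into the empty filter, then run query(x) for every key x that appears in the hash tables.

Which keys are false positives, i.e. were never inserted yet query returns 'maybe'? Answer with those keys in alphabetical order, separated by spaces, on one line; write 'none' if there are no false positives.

Answer: eel fox owl

Derivation:
Start: bits=0000000
After insert 'bee': sets bits 1 2 6 -> bits=0110001
After insert 'cat': sets bits 3 6 -> bits=0111001
After insert 'dog': sets bits 1 5 -> bits=0111011
After insert 'cow': sets bits 3 4 -> bits=0111111
After insert 'ape': sets bits 1 2 5 -> bits=0111111
Not inserted: eel fox owl — query each against bits=0111111:
query eel: checks bit3=1, bit5=1, bit6=1 (all 1) -> maybe => FALSE POSITIVE
query fox: checks bit4=1, bit5=1, bit6=1 (all 1) -> maybe => FALSE POSITIVE
query owl: checks bit6=1 (all 1) -> maybe => FALSE POSITIVE
False positives (alphabetical): eel fox owl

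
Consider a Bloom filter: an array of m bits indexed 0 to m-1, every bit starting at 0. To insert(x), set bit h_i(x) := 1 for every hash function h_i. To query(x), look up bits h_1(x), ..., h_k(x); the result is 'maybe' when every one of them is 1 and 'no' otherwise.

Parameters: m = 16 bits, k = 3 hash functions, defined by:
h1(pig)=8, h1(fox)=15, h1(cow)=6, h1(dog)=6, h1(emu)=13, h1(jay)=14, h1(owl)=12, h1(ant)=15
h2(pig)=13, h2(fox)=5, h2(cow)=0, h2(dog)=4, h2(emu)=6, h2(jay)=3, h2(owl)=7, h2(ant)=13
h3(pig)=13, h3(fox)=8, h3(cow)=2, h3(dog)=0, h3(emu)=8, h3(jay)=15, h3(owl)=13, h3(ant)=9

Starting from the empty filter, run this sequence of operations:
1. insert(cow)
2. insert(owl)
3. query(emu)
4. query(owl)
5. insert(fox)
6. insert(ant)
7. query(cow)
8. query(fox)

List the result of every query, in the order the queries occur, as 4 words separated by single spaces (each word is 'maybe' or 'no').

Answer: no maybe maybe maybe

Derivation:
Start: bits=0000000000000000
Op 1: insert cow -> sets bits 0 2 6 -> bits=1010001000000000
Op 2: insert owl -> sets bits 7 12 13 -> bits=1010001100001100
Op 3: query emu -> checks bit6=1, bit8=0, bit13=1 (has a 0) -> no
Op 4: query owl -> checks bit7=1, bit12=1, bit13=1 (all 1) -> maybe
Op 5: insert fox -> sets bits 5 8 15 -> bits=1010011110001101
Op 6: insert ant -> sets bits 9 13 15 -> bits=1010011111001101
Op 7: query cow -> checks bit0=1, bit2=1, bit6=1 (all 1) -> maybe
Op 8: query fox -> checks bit5=1, bit8=1, bit15=1 (all 1) -> maybe
Query results in order: no maybe maybe maybe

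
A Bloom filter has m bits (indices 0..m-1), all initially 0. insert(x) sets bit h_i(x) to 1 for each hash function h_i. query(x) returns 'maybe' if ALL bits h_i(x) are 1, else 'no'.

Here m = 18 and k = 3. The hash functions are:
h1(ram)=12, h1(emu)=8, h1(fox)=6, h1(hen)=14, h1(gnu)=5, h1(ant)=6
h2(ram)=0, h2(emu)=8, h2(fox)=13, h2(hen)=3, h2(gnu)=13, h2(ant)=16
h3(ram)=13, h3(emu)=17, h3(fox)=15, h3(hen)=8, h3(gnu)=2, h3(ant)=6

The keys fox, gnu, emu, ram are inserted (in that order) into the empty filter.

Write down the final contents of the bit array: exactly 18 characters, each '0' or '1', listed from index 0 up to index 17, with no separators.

Answer: 101001101000110101

Derivation:
Start: bits=000000000000000000
After insert 'fox': sets bits 6 13 15 -> bits=000000100000010100
After insert 'gnu': sets bits 2 5 13 -> bits=001001100000010100
After insert 'emu': sets bits 8 17 -> bits=001001101000010101
After insert 'ram': sets bits 0 12 13 -> bits=101001101000110101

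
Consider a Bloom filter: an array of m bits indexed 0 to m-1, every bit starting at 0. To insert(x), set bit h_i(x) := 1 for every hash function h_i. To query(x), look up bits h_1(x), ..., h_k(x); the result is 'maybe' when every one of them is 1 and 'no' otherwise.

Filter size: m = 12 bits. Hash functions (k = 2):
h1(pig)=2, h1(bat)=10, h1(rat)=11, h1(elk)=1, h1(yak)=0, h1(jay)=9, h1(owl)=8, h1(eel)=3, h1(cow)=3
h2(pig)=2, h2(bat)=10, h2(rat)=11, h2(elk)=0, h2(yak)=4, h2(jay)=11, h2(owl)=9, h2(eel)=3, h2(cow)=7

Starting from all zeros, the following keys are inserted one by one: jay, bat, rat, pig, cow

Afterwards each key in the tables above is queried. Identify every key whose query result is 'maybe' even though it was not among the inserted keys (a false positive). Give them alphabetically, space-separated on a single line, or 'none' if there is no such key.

Start: bits=000000000000
After insert 'jay': sets bits 9 11 -> bits=000000000101
After insert 'bat': sets bits 10 -> bits=000000000111
After insert 'rat': sets bits 11 -> bits=000000000111
After insert 'pig': sets bits 2 -> bits=001000000111
After insert 'cow': sets bits 3 7 -> bits=001100010111
Not inserted: eel elk owl yak — query each against bits=001100010111:
query eel: checks bit3=1 (all 1) -> maybe => FALSE POSITIVE
query elk: checks bit0=0, bit1=0 (has a 0) -> no => not a false positive
query owl: checks bit8=0, bit9=1 (has a 0) -> no => not a false positive
query yak: checks bit0=0, bit4=0 (has a 0) -> no => not a false positive
False positives (alphabetical): eel

Answer: eel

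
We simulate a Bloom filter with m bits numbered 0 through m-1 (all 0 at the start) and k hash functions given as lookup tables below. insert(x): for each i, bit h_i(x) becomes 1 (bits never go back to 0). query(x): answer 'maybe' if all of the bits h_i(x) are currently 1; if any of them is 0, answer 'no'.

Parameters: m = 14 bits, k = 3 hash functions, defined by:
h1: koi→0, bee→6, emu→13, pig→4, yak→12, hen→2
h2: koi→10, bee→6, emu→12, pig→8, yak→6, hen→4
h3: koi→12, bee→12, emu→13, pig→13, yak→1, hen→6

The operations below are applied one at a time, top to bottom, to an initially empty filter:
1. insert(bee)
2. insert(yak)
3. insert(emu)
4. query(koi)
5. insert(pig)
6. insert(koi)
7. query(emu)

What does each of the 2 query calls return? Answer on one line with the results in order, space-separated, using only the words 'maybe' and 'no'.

Start: bits=00000000000000
Op 1: insert bee -> sets bits 6 12 -> bits=00000010000010
Op 2: insert yak -> sets bits 1 6 12 -> bits=01000010000010
Op 3: insert emu -> sets bits 12 13 -> bits=01000010000011
Op 4: query koi -> checks bit0=0, bit10=0, bit12=1 (has a 0) -> no
Op 5: insert pig -> sets bits 4 8 13 -> bits=01001010100011
Op 6: insert koi -> sets bits 0 10 12 -> bits=11001010101011
Op 7: query emu -> checks bit12=1, bit13=1 (all 1) -> maybe
Query results in order: no maybe

Answer: no maybe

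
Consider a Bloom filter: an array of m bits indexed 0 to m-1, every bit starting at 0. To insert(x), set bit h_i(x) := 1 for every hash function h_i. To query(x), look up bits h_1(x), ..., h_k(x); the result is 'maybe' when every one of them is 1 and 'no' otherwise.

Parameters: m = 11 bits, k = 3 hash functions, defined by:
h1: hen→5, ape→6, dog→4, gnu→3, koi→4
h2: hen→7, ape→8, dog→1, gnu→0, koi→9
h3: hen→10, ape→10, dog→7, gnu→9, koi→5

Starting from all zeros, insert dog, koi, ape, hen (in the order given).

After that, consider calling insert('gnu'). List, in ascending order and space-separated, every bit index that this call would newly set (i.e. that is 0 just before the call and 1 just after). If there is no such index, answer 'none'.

Answer: 0 3

Derivation:
Start: bits=00000000000
After insert 'dog': sets bits 1 4 7 -> bits=01001001000
After insert 'koi': sets bits 4 5 9 -> bits=01001101010
After insert 'ape': sets bits 6 8 10 -> bits=01001111111
After insert 'hen': sets bits 5 7 10 -> bits=01001111111
insert 'gnu' would touch bits 0 3 9; currently bit0=0, bit3=0, bit9=1
Bits that are 0 among those (would change 0->1): 0 3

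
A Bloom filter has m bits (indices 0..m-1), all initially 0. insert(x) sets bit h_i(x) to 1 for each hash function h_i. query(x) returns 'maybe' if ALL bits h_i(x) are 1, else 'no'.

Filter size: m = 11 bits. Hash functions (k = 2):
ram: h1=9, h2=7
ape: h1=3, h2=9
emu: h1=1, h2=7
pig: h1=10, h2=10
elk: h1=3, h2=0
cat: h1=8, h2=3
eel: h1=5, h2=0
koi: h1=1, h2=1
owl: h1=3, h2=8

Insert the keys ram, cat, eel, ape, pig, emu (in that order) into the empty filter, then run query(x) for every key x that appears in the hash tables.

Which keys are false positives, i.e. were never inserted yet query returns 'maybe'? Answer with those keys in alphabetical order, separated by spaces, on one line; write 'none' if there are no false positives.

Answer: elk koi owl

Derivation:
Start: bits=00000000000
After insert 'ram': sets bits 7 9 -> bits=00000001010
After insert 'cat': sets bits 3 8 -> bits=00010001110
After insert 'eel': sets bits 0 5 -> bits=10010101110
After insert 'ape': sets bits 3 9 -> bits=10010101110
After insert 'pig': sets bits 10 -> bits=10010101111
After insert 'emu': sets bits 1 7 -> bits=11010101111
Not inserted: elk koi owl — query each against bits=11010101111:
query elk: checks bit0=1, bit3=1 (all 1) -> maybe => FALSE POSITIVE
query koi: checks bit1=1 (all 1) -> maybe => FALSE POSITIVE
query owl: checks bit3=1, bit8=1 (all 1) -> maybe => FALSE POSITIVE
False positives (alphabetical): elk koi owl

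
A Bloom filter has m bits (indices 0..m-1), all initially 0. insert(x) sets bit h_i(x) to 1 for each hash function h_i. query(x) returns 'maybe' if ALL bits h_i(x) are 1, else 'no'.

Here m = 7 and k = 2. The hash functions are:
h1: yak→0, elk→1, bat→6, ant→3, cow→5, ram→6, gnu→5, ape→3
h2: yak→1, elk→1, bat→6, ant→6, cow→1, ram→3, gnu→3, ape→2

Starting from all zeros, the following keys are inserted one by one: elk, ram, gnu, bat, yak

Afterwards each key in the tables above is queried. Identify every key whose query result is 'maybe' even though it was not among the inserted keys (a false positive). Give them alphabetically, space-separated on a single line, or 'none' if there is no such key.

Start: bits=0000000
After insert 'elk': sets bits 1 -> bits=0100000
After insert 'ram': sets bits 3 6 -> bits=0101001
After insert 'gnu': sets bits 3 5 -> bits=0101011
After insert 'bat': sets bits 6 -> bits=0101011
After insert 'yak': sets bits 0 1 -> bits=1101011
Not inserted: ant ape cow — query each against bits=1101011:
query ant: checks bit3=1, bit6=1 (all 1) -> maybe => FALSE POSITIVE
query ape: checks bit2=0, bit3=1 (has a 0) -> no => not a false positive
query cow: checks bit1=1, bit5=1 (all 1) -> maybe => FALSE POSITIVE
False positives (alphabetical): ant cow

Answer: ant cow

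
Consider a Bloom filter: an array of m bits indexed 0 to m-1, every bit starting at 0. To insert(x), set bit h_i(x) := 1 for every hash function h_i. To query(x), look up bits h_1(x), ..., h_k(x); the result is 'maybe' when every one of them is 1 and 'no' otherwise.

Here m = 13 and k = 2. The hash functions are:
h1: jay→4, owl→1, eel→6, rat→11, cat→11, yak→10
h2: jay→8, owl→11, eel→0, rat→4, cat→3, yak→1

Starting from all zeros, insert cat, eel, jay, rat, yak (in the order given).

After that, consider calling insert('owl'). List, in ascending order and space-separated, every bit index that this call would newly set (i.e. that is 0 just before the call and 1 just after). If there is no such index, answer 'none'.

Start: bits=0000000000000
After insert 'cat': sets bits 3 11 -> bits=0001000000010
After insert 'eel': sets bits 0 6 -> bits=1001001000010
After insert 'jay': sets bits 4 8 -> bits=1001101010010
After insert 'rat': sets bits 4 11 -> bits=1001101010010
After insert 'yak': sets bits 1 10 -> bits=1101101010110
insert 'owl' would touch bits 1 11; currently bit1=1, bit11=1
Bits that are 0 among those (would change 0->1): none

Answer: none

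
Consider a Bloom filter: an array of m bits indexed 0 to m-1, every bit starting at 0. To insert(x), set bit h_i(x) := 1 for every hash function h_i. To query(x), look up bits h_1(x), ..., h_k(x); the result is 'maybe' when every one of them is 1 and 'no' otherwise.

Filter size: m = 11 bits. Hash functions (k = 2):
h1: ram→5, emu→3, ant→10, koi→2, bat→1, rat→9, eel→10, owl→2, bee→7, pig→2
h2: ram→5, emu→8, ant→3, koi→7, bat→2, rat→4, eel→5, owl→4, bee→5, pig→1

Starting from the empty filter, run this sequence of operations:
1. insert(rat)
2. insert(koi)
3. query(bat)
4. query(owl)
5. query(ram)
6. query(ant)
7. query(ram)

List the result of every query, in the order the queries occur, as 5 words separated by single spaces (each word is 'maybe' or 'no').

Answer: no maybe no no no

Derivation:
Start: bits=00000000000
Op 1: insert rat -> sets bits 4 9 -> bits=00001000010
Op 2: insert koi -> sets bits 2 7 -> bits=00101001010
Op 3: query bat -> checks bit1=0, bit2=1 (has a 0) -> no
Op 4: query owl -> checks bit2=1, bit4=1 (all 1) -> maybe
Op 5: query ram -> checks bit5=0 (has a 0) -> no
Op 6: query ant -> checks bit3=0, bit10=0 (has a 0) -> no
Op 7: query ram -> checks bit5=0 (has a 0) -> no
Query results in order: no maybe no no no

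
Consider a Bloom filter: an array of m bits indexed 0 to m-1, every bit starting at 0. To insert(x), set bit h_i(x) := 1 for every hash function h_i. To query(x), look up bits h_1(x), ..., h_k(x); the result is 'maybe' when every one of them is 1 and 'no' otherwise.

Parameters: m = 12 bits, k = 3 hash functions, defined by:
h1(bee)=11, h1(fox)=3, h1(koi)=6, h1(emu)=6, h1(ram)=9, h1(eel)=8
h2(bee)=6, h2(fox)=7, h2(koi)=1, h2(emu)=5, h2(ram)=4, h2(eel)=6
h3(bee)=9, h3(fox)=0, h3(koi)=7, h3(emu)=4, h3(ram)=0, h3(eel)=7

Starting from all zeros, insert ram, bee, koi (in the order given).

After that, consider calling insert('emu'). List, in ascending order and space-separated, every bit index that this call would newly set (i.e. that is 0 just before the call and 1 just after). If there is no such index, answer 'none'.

Answer: 5

Derivation:
Start: bits=000000000000
After insert 'ram': sets bits 0 4 9 -> bits=100010000100
After insert 'bee': sets bits 6 9 11 -> bits=100010100101
After insert 'koi': sets bits 1 6 7 -> bits=110010110101
insert 'emu' would touch bits 4 5 6; currently bit4=1, bit5=0, bit6=1
Bits that are 0 among those (would change 0->1): 5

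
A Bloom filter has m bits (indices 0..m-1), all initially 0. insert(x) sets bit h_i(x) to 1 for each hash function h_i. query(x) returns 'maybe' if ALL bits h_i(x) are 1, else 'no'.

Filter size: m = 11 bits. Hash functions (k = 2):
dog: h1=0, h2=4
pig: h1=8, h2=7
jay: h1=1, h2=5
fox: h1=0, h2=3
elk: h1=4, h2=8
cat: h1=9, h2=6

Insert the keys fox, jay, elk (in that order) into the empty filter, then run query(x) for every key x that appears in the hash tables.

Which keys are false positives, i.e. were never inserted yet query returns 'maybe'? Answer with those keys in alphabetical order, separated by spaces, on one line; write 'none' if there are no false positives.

Start: bits=00000000000
After insert 'fox': sets bits 0 3 -> bits=10010000000
After insert 'jay': sets bits 1 5 -> bits=11010100000
After insert 'elk': sets bits 4 8 -> bits=11011100100
Not inserted: cat dog pig — query each against bits=11011100100:
query cat: checks bit6=0, bit9=0 (has a 0) -> no => not a false positive
query dog: checks bit0=1, bit4=1 (all 1) -> maybe => FALSE POSITIVE
query pig: checks bit7=0, bit8=1 (has a 0) -> no => not a false positive
False positives (alphabetical): dog

Answer: dog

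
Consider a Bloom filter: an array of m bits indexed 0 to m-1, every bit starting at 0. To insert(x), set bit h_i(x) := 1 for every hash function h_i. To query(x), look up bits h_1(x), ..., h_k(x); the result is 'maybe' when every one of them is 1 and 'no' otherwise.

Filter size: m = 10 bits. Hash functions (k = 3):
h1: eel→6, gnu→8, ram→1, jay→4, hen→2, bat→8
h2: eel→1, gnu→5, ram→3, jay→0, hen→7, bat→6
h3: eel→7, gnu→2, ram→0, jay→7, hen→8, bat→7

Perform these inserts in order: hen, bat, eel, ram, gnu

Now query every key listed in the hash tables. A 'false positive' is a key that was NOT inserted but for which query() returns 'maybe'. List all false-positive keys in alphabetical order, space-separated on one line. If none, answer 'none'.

Answer: none

Derivation:
Start: bits=0000000000
After insert 'hen': sets bits 2 7 8 -> bits=0010000110
After insert 'bat': sets bits 6 7 8 -> bits=0010001110
After insert 'eel': sets bits 1 6 7 -> bits=0110001110
After insert 'ram': sets bits 0 1 3 -> bits=1111001110
After insert 'gnu': sets bits 2 5 8 -> bits=1111011110
Not inserted: jay — query each against bits=1111011110:
query jay: checks bit0=1, bit4=0, bit7=1 (has a 0) -> no => not a false positive
False positives (alphabetical): none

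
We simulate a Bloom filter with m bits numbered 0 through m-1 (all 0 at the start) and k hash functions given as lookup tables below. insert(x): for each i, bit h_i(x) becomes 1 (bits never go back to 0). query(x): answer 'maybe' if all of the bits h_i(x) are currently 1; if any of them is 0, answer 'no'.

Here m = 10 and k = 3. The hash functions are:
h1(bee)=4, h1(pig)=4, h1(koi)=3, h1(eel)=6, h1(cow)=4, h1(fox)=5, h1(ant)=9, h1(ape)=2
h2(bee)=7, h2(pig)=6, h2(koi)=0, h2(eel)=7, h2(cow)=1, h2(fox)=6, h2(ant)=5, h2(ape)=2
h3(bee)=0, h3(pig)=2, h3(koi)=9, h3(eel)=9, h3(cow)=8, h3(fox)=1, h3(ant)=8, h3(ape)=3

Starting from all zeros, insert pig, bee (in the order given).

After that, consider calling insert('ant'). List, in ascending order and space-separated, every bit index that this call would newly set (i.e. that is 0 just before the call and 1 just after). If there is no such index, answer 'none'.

Answer: 5 8 9

Derivation:
Start: bits=0000000000
After insert 'pig': sets bits 2 4 6 -> bits=0010101000
After insert 'bee': sets bits 0 4 7 -> bits=1010101100
insert 'ant' would touch bits 5 8 9; currently bit5=0, bit8=0, bit9=0
Bits that are 0 among those (would change 0->1): 5 8 9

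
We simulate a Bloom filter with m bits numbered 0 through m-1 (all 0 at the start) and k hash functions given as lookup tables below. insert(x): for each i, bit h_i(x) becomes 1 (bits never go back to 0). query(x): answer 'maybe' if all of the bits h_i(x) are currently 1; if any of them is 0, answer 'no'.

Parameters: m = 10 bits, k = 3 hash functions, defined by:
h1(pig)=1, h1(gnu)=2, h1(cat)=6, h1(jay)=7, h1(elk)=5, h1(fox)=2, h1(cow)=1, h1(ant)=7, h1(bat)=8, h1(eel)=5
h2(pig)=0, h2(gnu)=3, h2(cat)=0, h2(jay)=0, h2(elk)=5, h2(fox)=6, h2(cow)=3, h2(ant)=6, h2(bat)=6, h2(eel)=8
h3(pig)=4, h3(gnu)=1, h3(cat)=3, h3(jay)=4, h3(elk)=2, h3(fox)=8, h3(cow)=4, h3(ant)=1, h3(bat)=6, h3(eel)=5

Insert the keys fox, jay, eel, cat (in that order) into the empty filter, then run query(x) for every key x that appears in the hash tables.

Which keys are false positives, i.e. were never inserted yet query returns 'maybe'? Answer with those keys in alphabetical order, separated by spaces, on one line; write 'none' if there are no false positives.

Start: bits=0000000000
After insert 'fox': sets bits 2 6 8 -> bits=0010001010
After insert 'jay': sets bits 0 4 7 -> bits=1010101110
After insert 'eel': sets bits 5 8 -> bits=1010111110
After insert 'cat': sets bits 0 3 6 -> bits=1011111110
Not inserted: ant bat cow elk gnu pig — query each against bits=1011111110:
query ant: checks bit1=0, bit6=1, bit7=1 (has a 0) -> no => not a false positive
query bat: checks bit6=1, bit8=1 (all 1) -> maybe => FALSE POSITIVE
query cow: checks bit1=0, bit3=1, bit4=1 (has a 0) -> no => not a false positive
query elk: checks bit2=1, bit5=1 (all 1) -> maybe => FALSE POSITIVE
query gnu: checks bit1=0, bit2=1, bit3=1 (has a 0) -> no => not a false positive
query pig: checks bit0=1, bit1=0, bit4=1 (has a 0) -> no => not a false positive
False positives (alphabetical): bat elk

Answer: bat elk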